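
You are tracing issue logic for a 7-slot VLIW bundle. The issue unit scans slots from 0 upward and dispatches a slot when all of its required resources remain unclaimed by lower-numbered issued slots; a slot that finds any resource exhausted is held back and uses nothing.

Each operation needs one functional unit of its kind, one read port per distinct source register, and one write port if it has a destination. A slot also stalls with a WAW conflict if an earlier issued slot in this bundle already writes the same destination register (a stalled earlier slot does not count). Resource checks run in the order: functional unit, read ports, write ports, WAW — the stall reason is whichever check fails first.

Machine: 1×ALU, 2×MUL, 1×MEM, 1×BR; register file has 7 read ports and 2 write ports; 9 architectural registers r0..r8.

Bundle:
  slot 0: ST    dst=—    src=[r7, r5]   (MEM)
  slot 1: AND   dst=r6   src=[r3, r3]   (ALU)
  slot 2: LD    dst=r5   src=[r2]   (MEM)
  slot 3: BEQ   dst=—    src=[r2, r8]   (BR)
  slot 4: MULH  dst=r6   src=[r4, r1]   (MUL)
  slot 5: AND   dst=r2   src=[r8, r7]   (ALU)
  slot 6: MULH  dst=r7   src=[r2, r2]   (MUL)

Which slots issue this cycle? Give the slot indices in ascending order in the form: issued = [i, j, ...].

[0] MEM needs rd=2 wr=0: ok; after: ALU=1 MUL=2 MEM=0 BR=1, R=5, W=2
[1] ALU needs rd=1 wr=1: ok; after: ALU=0 MUL=2 MEM=0 BR=1, R=4, W=1
[2] MEM needs rd=1 wr=1: FU; after: ALU=0 MUL=2 MEM=0 BR=1, R=4, W=1
[3] BR needs rd=2 wr=0: ok; after: ALU=0 MUL=2 MEM=0 BR=0, R=2, W=1
[4] MUL needs rd=2 wr=1: WAW; after: ALU=0 MUL=2 MEM=0 BR=0, R=2, W=1
[5] ALU needs rd=2 wr=1: FU; after: ALU=0 MUL=2 MEM=0 BR=0, R=2, W=1
[6] MUL needs rd=1 wr=1: ok; after: ALU=0 MUL=1 MEM=0 BR=0, R=1, W=0

issued = [0, 1, 3, 6]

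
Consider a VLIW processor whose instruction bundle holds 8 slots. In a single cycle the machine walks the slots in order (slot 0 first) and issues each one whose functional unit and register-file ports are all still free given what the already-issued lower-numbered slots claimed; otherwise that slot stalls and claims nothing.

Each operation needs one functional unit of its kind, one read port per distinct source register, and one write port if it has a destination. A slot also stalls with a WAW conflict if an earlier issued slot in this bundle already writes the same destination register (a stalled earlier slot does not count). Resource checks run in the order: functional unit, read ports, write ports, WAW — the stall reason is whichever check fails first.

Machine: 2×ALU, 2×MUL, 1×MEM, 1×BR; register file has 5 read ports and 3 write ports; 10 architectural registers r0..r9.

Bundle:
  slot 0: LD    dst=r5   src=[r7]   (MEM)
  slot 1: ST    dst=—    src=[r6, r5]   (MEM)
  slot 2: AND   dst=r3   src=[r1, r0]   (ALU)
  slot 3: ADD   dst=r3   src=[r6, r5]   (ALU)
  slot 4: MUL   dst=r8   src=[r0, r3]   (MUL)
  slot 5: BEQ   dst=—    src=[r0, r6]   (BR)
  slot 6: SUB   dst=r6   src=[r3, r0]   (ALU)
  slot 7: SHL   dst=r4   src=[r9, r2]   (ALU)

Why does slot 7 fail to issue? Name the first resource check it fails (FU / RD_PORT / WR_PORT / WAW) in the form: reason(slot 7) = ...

reason(slot 7) = RD_PORT

  0. MEM→r5 ⇒ go  {2A/2Mu/0Ld/1B | 4r 2w}
  1. MEM ⇒ no(FU)  {2A/2Mu/0Ld/1B | 4r 2w}
  2. ALU→r3 ⇒ go  {1A/2Mu/0Ld/1B | 2r 1w}
  3. ALU→r3 ⇒ no(WAW)  {1A/2Mu/0Ld/1B | 2r 1w}
  4. MUL→r8 ⇒ go  {1A/1Mu/0Ld/1B | 0r 0w}
  5. BR ⇒ no(RD_PORT)  {1A/1Mu/0Ld/1B | 0r 0w}
  6. ALU→r6 ⇒ no(RD_PORT)  {1A/1Mu/0Ld/1B | 0r 0w}
  7. ALU→r4 ⇒ no(RD_PORT)  {1A/1Mu/0Ld/1B | 0r 0w}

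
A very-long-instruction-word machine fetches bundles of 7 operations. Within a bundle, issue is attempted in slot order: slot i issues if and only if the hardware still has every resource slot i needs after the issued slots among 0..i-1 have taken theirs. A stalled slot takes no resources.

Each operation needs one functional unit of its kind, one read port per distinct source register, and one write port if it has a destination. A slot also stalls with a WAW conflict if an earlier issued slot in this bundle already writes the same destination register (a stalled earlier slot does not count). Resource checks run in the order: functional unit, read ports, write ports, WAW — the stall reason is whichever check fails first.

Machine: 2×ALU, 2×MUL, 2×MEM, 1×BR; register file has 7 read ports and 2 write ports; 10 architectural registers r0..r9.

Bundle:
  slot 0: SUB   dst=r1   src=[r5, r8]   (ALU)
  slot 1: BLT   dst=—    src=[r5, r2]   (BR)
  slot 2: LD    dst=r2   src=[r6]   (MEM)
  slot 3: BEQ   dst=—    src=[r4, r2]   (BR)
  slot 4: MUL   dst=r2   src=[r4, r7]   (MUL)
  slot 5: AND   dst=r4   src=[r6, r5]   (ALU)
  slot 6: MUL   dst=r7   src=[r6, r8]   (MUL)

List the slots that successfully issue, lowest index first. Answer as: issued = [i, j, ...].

issued = [0, 1, 2]

(0) want 1×ALU +2rd +1wr — yes → AL1|MU2|ME2|BR1|rd5|wr1
(1) want 1×BR +2rd +0wr — yes → AL1|MU2|ME2|BR0|rd3|wr1
(2) want 1×MEM +1rd +1wr — yes → AL1|MU2|ME1|BR0|rd2|wr0
(3) want 1×BR +2rd +0wr — FU → AL1|MU2|ME1|BR0|rd2|wr0
(4) want 1×MUL +2rd +1wr — WR_PORT → AL1|MU2|ME1|BR0|rd2|wr0
(5) want 1×ALU +2rd +1wr — WR_PORT → AL1|MU2|ME1|BR0|rd2|wr0
(6) want 1×MUL +2rd +1wr — WR_PORT → AL1|MU2|ME1|BR0|rd2|wr0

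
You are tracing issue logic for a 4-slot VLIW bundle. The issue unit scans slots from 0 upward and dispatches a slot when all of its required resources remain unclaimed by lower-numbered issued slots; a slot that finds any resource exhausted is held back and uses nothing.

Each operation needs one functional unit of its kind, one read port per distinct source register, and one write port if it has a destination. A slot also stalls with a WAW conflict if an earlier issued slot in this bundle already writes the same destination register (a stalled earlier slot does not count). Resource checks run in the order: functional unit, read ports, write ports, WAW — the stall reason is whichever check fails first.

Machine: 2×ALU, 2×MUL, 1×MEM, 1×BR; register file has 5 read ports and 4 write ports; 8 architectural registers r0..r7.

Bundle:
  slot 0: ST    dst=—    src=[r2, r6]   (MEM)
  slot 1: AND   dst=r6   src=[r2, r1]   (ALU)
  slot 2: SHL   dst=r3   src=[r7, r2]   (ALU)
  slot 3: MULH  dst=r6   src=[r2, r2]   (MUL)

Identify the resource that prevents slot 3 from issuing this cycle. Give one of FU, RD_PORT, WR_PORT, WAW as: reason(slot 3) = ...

  0. MEM ⇒ go  {2A/2Mu/0Ld/1B | 3r 4w}
  1. ALU→r6 ⇒ go  {1A/2Mu/0Ld/1B | 1r 3w}
  2. ALU→r3 ⇒ no(RD_PORT)  {1A/2Mu/0Ld/1B | 1r 3w}
  3. MUL→r6 ⇒ no(WAW)  {1A/2Mu/0Ld/1B | 1r 3w}

reason(slot 3) = WAW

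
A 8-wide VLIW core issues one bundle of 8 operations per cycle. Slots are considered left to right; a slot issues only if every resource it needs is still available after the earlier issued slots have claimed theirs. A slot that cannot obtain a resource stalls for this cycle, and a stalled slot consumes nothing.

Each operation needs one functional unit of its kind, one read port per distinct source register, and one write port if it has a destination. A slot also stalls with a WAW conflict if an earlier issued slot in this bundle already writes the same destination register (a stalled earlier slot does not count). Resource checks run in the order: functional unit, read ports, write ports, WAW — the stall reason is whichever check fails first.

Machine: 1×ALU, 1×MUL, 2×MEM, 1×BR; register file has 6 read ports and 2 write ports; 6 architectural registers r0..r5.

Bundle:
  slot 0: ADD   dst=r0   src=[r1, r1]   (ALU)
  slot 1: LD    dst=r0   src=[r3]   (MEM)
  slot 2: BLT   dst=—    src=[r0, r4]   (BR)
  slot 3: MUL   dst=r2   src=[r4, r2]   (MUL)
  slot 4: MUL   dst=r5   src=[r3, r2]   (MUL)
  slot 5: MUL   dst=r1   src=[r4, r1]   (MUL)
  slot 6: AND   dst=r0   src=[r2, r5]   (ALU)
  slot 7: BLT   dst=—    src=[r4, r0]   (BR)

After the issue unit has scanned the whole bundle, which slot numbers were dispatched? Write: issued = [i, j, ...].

issued = [0, 2, 3]

#0 ALU src=r1,r1 dispatched  <A:0 Mu:1 Ld:2 B:1 rd:5 wr:1>
#1 MEM src=r3 held:WAW  <A:0 Mu:1 Ld:2 B:1 rd:5 wr:1>
#2 BR src=r0,r4 dispatched  <A:0 Mu:1 Ld:2 B:0 rd:3 wr:1>
#3 MUL src=r4,r2 dispatched  <A:0 Mu:0 Ld:2 B:0 rd:1 wr:0>
#4 MUL src=r3,r2 held:FU  <A:0 Mu:0 Ld:2 B:0 rd:1 wr:0>
#5 MUL src=r4,r1 held:FU  <A:0 Mu:0 Ld:2 B:0 rd:1 wr:0>
#6 ALU src=r2,r5 held:FU  <A:0 Mu:0 Ld:2 B:0 rd:1 wr:0>
#7 BR src=r4,r0 held:FU  <A:0 Mu:0 Ld:2 B:0 rd:1 wr:0>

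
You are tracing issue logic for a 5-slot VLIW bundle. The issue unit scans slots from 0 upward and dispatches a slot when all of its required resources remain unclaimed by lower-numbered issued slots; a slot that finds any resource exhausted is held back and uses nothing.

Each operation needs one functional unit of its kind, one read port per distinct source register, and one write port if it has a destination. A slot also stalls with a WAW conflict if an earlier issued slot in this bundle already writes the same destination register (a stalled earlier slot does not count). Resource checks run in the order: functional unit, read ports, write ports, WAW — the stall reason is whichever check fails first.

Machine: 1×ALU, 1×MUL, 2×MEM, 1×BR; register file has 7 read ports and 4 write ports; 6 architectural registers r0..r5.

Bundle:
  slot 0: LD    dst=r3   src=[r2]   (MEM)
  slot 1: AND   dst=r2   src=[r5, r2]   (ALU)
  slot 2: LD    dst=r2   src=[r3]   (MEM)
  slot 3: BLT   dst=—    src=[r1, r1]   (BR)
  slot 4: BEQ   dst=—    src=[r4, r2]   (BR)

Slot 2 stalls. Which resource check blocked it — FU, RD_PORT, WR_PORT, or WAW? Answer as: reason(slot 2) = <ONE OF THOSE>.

reason(slot 2) = WAW

#0 MEM src=r2 dispatched  <A:1 Mu:1 Ld:1 B:1 rd:6 wr:3>
#1 ALU src=r5,r2 dispatched  <A:0 Mu:1 Ld:1 B:1 rd:4 wr:2>
#2 MEM src=r3 held:WAW  <A:0 Mu:1 Ld:1 B:1 rd:4 wr:2>
#3 BR src=r1,r1 dispatched  <A:0 Mu:1 Ld:1 B:0 rd:3 wr:2>
#4 BR src=r4,r2 held:FU  <A:0 Mu:1 Ld:1 B:0 rd:3 wr:2>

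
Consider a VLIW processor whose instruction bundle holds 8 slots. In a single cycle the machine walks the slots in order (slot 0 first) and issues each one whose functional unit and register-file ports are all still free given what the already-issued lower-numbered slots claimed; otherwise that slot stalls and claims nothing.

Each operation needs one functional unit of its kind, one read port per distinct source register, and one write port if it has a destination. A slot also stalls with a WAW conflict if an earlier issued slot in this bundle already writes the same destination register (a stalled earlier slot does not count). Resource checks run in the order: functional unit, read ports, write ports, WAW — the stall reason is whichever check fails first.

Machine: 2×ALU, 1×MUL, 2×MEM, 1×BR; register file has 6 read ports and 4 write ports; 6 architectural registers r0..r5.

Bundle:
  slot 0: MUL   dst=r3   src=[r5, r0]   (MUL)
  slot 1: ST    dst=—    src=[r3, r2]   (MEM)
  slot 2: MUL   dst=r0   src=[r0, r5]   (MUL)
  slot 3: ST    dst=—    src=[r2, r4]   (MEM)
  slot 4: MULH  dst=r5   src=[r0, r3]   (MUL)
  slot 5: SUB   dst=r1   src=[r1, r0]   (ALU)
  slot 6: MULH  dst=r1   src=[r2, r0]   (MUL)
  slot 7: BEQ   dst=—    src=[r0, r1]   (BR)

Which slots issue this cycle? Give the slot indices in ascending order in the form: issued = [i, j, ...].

issued = [0, 1, 3]

  0. MUL→r3 ⇒ go  {2A/0Mu/2Ld/1B | 4r 3w}
  1. MEM ⇒ go  {2A/0Mu/1Ld/1B | 2r 3w}
  2. MUL→r0 ⇒ no(FU)  {2A/0Mu/1Ld/1B | 2r 3w}
  3. MEM ⇒ go  {2A/0Mu/0Ld/1B | 0r 3w}
  4. MUL→r5 ⇒ no(FU)  {2A/0Mu/0Ld/1B | 0r 3w}
  5. ALU→r1 ⇒ no(RD_PORT)  {2A/0Mu/0Ld/1B | 0r 3w}
  6. MUL→r1 ⇒ no(FU)  {2A/0Mu/0Ld/1B | 0r 3w}
  7. BR ⇒ no(RD_PORT)  {2A/0Mu/0Ld/1B | 0r 3w}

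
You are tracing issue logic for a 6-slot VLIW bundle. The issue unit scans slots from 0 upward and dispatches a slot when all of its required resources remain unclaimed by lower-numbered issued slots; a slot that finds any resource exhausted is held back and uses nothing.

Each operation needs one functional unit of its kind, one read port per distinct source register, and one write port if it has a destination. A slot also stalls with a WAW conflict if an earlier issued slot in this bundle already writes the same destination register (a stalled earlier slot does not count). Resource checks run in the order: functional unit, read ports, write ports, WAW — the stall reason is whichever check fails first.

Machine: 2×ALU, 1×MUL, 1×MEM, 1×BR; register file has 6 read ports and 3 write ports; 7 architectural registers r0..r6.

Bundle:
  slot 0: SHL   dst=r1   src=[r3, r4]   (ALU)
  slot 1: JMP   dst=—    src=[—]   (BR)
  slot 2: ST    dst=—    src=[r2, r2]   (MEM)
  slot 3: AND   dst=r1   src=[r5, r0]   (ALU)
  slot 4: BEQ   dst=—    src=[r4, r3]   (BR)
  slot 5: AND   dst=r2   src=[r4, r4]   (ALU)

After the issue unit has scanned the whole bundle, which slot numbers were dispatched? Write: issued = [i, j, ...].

#0 ALU src=r3,r4 dispatched  <A:1 Mu:1 Ld:1 B:1 rd:4 wr:2>
#1 BR src=- dispatched  <A:1 Mu:1 Ld:1 B:0 rd:4 wr:2>
#2 MEM src=r2,r2 dispatched  <A:1 Mu:1 Ld:0 B:0 rd:3 wr:2>
#3 ALU src=r5,r0 held:WAW  <A:1 Mu:1 Ld:0 B:0 rd:3 wr:2>
#4 BR src=r4,r3 held:FU  <A:1 Mu:1 Ld:0 B:0 rd:3 wr:2>
#5 ALU src=r4,r4 dispatched  <A:0 Mu:1 Ld:0 B:0 rd:2 wr:1>

issued = [0, 1, 2, 5]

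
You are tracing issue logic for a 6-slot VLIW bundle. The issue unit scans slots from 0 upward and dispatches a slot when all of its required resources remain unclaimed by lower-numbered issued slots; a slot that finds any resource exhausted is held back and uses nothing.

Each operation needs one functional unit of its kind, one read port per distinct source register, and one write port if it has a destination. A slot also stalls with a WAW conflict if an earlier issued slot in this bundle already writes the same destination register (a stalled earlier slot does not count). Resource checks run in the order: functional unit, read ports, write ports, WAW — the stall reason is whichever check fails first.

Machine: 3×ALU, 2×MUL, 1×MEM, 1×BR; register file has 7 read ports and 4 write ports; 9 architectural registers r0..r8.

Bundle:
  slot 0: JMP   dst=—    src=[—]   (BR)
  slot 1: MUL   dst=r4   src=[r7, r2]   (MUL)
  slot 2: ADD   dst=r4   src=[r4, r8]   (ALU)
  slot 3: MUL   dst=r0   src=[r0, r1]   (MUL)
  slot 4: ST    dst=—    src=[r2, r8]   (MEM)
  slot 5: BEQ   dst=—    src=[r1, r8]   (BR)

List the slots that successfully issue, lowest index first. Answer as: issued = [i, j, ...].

slot 0 (BR): ISSUE — free A3,Mu2,Ld1,B0 rp7 wp4
slot 1 (MUL): ISSUE — free A3,Mu1,Ld1,B0 rp5 wp3
slot 2 (ALU): stall WAW — free A3,Mu1,Ld1,B0 rp5 wp3
slot 3 (MUL): ISSUE — free A3,Mu0,Ld1,B0 rp3 wp2
slot 4 (MEM): ISSUE — free A3,Mu0,Ld0,B0 rp1 wp2
slot 5 (BR): stall FU — free A3,Mu0,Ld0,B0 rp1 wp2

issued = [0, 1, 3, 4]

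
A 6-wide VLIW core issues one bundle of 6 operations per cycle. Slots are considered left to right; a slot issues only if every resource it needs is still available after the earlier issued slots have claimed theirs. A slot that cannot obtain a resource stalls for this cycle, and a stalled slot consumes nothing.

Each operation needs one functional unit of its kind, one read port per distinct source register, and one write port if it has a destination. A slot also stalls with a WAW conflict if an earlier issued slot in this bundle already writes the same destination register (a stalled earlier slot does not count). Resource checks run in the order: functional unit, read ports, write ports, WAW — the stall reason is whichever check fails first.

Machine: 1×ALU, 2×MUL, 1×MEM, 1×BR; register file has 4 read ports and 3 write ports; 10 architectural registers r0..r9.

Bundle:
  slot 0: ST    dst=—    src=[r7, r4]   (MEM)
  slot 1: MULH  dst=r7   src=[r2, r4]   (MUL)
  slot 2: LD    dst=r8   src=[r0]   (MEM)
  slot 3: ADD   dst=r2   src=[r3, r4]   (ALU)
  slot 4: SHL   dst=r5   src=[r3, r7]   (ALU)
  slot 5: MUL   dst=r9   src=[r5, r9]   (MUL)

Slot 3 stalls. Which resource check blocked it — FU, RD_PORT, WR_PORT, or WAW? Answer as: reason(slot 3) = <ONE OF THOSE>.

slot 0 (MEM): ISSUE — free A1,Mu2,Ld0,B1 rp2 wp3
slot 1 (MUL): ISSUE — free A1,Mu1,Ld0,B1 rp0 wp2
slot 2 (MEM): stall FU — free A1,Mu1,Ld0,B1 rp0 wp2
slot 3 (ALU): stall RD_PORT — free A1,Mu1,Ld0,B1 rp0 wp2
slot 4 (ALU): stall RD_PORT — free A1,Mu1,Ld0,B1 rp0 wp2
slot 5 (MUL): stall RD_PORT — free A1,Mu1,Ld0,B1 rp0 wp2

reason(slot 3) = RD_PORT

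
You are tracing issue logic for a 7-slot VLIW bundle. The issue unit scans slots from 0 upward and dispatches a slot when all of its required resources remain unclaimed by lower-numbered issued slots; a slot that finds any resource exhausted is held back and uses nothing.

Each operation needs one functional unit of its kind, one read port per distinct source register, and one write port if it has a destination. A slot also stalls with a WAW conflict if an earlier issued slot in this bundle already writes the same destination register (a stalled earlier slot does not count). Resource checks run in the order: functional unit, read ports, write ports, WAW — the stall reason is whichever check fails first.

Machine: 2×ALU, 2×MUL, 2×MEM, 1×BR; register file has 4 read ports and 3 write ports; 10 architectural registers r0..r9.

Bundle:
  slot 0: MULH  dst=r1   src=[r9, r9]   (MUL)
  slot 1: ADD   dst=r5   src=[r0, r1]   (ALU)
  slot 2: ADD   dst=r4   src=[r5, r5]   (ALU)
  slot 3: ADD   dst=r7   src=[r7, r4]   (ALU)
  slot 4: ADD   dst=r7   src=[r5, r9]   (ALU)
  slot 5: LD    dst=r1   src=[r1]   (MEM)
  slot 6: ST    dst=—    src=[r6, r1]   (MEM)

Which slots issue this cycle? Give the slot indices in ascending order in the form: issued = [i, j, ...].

  0. MUL→r1 ⇒ go  {2A/1Mu/2Ld/1B | 3r 2w}
  1. ALU→r5 ⇒ go  {1A/1Mu/2Ld/1B | 1r 1w}
  2. ALU→r4 ⇒ go  {0A/1Mu/2Ld/1B | 0r 0w}
  3. ALU→r7 ⇒ no(FU)  {0A/1Mu/2Ld/1B | 0r 0w}
  4. ALU→r7 ⇒ no(FU)  {0A/1Mu/2Ld/1B | 0r 0w}
  5. MEM→r1 ⇒ no(RD_PORT)  {0A/1Mu/2Ld/1B | 0r 0w}
  6. MEM ⇒ no(RD_PORT)  {0A/1Mu/2Ld/1B | 0r 0w}

issued = [0, 1, 2]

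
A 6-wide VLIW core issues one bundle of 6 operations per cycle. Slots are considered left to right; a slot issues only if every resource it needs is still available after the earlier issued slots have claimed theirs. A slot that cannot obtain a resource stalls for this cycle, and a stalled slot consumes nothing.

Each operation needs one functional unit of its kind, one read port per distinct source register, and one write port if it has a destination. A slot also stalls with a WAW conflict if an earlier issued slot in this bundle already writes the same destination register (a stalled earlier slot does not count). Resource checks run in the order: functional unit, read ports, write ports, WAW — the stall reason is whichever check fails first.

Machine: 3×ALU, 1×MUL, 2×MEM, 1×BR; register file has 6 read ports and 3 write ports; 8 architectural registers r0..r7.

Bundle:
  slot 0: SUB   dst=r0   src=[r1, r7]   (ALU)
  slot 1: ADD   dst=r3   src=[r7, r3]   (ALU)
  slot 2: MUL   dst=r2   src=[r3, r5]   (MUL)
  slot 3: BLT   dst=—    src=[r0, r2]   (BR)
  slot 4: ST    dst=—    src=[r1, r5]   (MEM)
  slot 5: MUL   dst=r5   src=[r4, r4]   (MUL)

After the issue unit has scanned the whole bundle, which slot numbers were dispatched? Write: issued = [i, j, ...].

issued = [0, 1, 2]

slot 0 (ALU): ISSUE — free A2,Mu1,Ld2,B1 rp4 wp2
slot 1 (ALU): ISSUE — free A1,Mu1,Ld2,B1 rp2 wp1
slot 2 (MUL): ISSUE — free A1,Mu0,Ld2,B1 rp0 wp0
slot 3 (BR): stall RD_PORT — free A1,Mu0,Ld2,B1 rp0 wp0
slot 4 (MEM): stall RD_PORT — free A1,Mu0,Ld2,B1 rp0 wp0
slot 5 (MUL): stall FU — free A1,Mu0,Ld2,B1 rp0 wp0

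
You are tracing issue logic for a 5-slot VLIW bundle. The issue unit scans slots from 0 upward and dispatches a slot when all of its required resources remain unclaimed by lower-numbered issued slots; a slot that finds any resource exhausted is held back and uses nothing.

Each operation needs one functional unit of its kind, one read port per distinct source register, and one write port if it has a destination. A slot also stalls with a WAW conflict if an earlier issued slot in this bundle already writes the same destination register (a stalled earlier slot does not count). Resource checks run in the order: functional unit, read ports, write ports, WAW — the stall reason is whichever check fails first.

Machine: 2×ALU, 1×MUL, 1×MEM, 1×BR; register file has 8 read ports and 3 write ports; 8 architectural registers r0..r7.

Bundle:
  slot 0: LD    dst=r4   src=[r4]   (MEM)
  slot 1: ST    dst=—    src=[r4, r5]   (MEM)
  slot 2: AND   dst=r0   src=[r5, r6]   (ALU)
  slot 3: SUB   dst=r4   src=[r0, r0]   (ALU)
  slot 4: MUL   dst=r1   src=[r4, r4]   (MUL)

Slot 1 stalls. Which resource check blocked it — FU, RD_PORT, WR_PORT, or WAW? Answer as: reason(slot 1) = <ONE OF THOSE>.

#0 MEM src=r4 dispatched  <A:2 Mu:1 Ld:0 B:1 rd:7 wr:2>
#1 MEM src=r4,r5 held:FU  <A:2 Mu:1 Ld:0 B:1 rd:7 wr:2>
#2 ALU src=r5,r6 dispatched  <A:1 Mu:1 Ld:0 B:1 rd:5 wr:1>
#3 ALU src=r0,r0 held:WAW  <A:1 Mu:1 Ld:0 B:1 rd:5 wr:1>
#4 MUL src=r4,r4 dispatched  <A:1 Mu:0 Ld:0 B:1 rd:4 wr:0>

reason(slot 1) = FU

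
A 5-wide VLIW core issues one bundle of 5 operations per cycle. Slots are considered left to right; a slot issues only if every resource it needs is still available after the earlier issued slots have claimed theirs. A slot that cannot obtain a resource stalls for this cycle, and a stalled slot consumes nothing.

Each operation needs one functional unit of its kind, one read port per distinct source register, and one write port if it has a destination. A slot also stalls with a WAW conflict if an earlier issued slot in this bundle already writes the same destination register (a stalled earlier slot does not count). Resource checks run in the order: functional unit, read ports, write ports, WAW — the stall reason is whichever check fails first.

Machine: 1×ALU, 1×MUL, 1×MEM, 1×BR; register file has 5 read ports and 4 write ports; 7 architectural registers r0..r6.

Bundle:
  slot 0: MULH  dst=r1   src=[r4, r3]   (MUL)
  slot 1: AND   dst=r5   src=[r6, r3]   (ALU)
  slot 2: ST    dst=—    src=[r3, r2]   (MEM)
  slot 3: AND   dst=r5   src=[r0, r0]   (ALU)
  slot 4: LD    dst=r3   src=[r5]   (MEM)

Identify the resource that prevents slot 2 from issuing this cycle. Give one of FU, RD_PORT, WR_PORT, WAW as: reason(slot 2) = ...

[0] MUL needs rd=2 wr=1: ok; after: ALU=1 MUL=0 MEM=1 BR=1, R=3, W=3
[1] ALU needs rd=2 wr=1: ok; after: ALU=0 MUL=0 MEM=1 BR=1, R=1, W=2
[2] MEM needs rd=2 wr=0: RD_PORT; after: ALU=0 MUL=0 MEM=1 BR=1, R=1, W=2
[3] ALU needs rd=1 wr=1: FU; after: ALU=0 MUL=0 MEM=1 BR=1, R=1, W=2
[4] MEM needs rd=1 wr=1: ok; after: ALU=0 MUL=0 MEM=0 BR=1, R=0, W=1

reason(slot 2) = RD_PORT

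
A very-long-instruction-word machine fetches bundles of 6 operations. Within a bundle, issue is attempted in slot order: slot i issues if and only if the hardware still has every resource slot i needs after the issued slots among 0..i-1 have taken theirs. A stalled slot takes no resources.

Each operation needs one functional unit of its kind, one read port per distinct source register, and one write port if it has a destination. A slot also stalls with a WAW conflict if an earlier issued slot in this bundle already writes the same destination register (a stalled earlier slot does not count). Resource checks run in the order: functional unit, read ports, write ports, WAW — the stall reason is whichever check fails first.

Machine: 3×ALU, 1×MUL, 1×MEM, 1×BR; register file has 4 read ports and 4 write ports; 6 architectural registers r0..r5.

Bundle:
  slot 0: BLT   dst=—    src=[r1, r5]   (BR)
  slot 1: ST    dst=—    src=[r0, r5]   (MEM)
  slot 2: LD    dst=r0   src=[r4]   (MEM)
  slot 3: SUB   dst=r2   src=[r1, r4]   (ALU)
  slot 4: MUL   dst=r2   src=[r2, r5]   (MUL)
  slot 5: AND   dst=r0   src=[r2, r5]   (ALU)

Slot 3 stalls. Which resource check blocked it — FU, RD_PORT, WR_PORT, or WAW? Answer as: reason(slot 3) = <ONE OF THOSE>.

  0. BR ⇒ go  {3A/1Mu/1Ld/0B | 2r 4w}
  1. MEM ⇒ go  {3A/1Mu/0Ld/0B | 0r 4w}
  2. MEM→r0 ⇒ no(FU)  {3A/1Mu/0Ld/0B | 0r 4w}
  3. ALU→r2 ⇒ no(RD_PORT)  {3A/1Mu/0Ld/0B | 0r 4w}
  4. MUL→r2 ⇒ no(RD_PORT)  {3A/1Mu/0Ld/0B | 0r 4w}
  5. ALU→r0 ⇒ no(RD_PORT)  {3A/1Mu/0Ld/0B | 0r 4w}

reason(slot 3) = RD_PORT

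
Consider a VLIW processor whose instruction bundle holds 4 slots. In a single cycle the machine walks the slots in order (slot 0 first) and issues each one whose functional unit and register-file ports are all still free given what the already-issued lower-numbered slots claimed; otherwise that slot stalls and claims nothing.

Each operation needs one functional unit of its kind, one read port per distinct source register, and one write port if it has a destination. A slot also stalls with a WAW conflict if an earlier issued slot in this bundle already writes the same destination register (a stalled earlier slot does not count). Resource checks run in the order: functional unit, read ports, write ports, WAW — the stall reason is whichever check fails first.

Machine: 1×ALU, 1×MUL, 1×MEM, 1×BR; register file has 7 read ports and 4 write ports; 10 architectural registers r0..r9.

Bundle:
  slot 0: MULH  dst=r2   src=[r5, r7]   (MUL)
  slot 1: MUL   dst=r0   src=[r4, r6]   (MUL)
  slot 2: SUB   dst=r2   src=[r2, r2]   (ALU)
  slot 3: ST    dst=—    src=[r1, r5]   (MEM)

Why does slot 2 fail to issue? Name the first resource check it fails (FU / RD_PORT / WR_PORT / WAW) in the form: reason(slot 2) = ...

reason(slot 2) = WAW

(0) want 1×MUL +2rd +1wr — yes → AL1|MU0|ME1|BR1|rd5|wr3
(1) want 1×MUL +2rd +1wr — FU → AL1|MU0|ME1|BR1|rd5|wr3
(2) want 1×ALU +1rd +1wr — WAW → AL1|MU0|ME1|BR1|rd5|wr3
(3) want 1×MEM +2rd +0wr — yes → AL1|MU0|ME0|BR1|rd3|wr3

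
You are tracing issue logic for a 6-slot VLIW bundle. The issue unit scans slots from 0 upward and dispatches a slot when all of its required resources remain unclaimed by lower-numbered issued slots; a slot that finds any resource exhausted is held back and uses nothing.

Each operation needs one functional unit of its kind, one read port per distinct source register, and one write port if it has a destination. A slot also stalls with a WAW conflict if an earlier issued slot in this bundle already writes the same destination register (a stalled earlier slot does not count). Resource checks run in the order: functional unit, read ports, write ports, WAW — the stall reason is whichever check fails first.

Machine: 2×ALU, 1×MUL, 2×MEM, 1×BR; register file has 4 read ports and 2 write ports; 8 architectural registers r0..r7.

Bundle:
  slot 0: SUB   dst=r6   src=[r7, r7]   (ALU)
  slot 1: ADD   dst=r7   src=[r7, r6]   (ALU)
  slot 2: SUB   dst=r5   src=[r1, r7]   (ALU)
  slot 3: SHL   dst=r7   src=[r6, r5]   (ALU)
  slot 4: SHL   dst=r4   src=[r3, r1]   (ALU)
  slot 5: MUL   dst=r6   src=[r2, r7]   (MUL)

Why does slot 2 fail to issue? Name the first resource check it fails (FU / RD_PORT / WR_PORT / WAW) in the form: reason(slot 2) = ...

(0) want 1×ALU +1rd +1wr — yes → AL1|MU1|ME2|BR1|rd3|wr1
(1) want 1×ALU +2rd +1wr — yes → AL0|MU1|ME2|BR1|rd1|wr0
(2) want 1×ALU +2rd +1wr — FU → AL0|MU1|ME2|BR1|rd1|wr0
(3) want 1×ALU +2rd +1wr — FU → AL0|MU1|ME2|BR1|rd1|wr0
(4) want 1×ALU +2rd +1wr — FU → AL0|MU1|ME2|BR1|rd1|wr0
(5) want 1×MUL +2rd +1wr — RD_PORT → AL0|MU1|ME2|BR1|rd1|wr0

reason(slot 2) = FU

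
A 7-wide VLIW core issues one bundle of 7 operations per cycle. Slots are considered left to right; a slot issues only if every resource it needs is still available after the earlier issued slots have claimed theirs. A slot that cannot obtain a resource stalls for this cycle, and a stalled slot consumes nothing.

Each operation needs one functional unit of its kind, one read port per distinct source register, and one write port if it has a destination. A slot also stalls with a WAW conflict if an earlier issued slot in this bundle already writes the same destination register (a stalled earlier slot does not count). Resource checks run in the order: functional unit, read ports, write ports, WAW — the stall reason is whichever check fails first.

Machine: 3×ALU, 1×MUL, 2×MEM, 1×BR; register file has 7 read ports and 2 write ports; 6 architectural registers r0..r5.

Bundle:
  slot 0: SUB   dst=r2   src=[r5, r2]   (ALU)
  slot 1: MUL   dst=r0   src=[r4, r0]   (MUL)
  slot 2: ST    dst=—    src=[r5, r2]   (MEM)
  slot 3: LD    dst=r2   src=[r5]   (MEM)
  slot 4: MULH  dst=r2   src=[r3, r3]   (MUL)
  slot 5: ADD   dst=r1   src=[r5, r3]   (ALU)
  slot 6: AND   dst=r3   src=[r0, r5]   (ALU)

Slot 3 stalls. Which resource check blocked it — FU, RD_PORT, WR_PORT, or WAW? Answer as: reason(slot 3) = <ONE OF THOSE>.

reason(slot 3) = WR_PORT

[0] ALU needs rd=2 wr=1: ok; after: ALU=2 MUL=1 MEM=2 BR=1, R=5, W=1
[1] MUL needs rd=2 wr=1: ok; after: ALU=2 MUL=0 MEM=2 BR=1, R=3, W=0
[2] MEM needs rd=2 wr=0: ok; after: ALU=2 MUL=0 MEM=1 BR=1, R=1, W=0
[3] MEM needs rd=1 wr=1: WR_PORT; after: ALU=2 MUL=0 MEM=1 BR=1, R=1, W=0
[4] MUL needs rd=1 wr=1: FU; after: ALU=2 MUL=0 MEM=1 BR=1, R=1, W=0
[5] ALU needs rd=2 wr=1: RD_PORT; after: ALU=2 MUL=0 MEM=1 BR=1, R=1, W=0
[6] ALU needs rd=2 wr=1: RD_PORT; after: ALU=2 MUL=0 MEM=1 BR=1, R=1, W=0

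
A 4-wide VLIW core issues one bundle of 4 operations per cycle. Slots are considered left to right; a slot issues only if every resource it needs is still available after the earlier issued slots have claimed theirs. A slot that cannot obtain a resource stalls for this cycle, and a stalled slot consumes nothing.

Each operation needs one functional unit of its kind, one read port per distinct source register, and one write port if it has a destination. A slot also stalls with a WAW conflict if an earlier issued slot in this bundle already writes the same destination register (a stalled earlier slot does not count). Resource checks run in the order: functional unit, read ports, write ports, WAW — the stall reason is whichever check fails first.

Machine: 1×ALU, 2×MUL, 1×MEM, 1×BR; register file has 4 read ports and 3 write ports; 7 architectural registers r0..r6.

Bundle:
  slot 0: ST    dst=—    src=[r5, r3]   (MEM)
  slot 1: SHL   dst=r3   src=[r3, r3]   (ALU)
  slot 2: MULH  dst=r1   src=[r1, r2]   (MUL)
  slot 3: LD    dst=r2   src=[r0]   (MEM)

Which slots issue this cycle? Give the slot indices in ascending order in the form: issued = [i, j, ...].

#0 MEM src=r5,r3 dispatched  <A:1 Mu:2 Ld:0 B:1 rd:2 wr:3>
#1 ALU src=r3,r3 dispatched  <A:0 Mu:2 Ld:0 B:1 rd:1 wr:2>
#2 MUL src=r1,r2 held:RD_PORT  <A:0 Mu:2 Ld:0 B:1 rd:1 wr:2>
#3 MEM src=r0 held:FU  <A:0 Mu:2 Ld:0 B:1 rd:1 wr:2>

issued = [0, 1]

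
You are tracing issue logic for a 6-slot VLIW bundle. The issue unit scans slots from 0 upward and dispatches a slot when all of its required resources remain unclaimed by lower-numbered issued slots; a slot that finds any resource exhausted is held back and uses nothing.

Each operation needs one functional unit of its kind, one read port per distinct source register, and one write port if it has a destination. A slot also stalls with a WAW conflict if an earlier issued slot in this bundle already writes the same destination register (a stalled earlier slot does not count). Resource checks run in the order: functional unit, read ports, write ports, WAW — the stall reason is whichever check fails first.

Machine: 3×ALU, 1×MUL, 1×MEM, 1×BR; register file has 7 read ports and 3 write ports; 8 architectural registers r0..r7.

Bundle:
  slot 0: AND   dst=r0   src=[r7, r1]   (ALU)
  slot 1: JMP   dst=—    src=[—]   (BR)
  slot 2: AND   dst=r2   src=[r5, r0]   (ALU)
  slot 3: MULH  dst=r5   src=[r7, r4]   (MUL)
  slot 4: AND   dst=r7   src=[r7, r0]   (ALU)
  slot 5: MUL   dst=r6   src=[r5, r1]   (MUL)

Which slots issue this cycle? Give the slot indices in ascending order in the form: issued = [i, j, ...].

(0) want 1×ALU +2rd +1wr — yes → AL2|MU1|ME1|BR1|rd5|wr2
(1) want 1×BR +0rd +0wr — yes → AL2|MU1|ME1|BR0|rd5|wr2
(2) want 1×ALU +2rd +1wr — yes → AL1|MU1|ME1|BR0|rd3|wr1
(3) want 1×MUL +2rd +1wr — yes → AL1|MU0|ME1|BR0|rd1|wr0
(4) want 1×ALU +2rd +1wr — RD_PORT → AL1|MU0|ME1|BR0|rd1|wr0
(5) want 1×MUL +2rd +1wr — FU → AL1|MU0|ME1|BR0|rd1|wr0

issued = [0, 1, 2, 3]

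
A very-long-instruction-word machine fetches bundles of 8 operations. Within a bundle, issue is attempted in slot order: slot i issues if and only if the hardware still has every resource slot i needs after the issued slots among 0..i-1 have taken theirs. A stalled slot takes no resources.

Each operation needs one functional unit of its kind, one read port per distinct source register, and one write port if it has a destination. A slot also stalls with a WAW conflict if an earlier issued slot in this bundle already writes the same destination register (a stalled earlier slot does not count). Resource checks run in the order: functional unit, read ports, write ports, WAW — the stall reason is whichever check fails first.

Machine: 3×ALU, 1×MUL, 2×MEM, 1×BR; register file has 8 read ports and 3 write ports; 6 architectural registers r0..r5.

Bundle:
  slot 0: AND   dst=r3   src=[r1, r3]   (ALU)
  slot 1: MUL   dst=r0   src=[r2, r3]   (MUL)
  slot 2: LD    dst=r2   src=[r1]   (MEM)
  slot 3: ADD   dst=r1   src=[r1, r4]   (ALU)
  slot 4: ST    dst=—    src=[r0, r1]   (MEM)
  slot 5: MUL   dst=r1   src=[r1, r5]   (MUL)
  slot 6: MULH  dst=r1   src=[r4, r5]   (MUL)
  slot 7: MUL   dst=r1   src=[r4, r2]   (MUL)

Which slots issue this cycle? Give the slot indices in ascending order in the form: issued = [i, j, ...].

[0] ALU needs rd=2 wr=1: ok; after: ALU=2 MUL=1 MEM=2 BR=1, R=6, W=2
[1] MUL needs rd=2 wr=1: ok; after: ALU=2 MUL=0 MEM=2 BR=1, R=4, W=1
[2] MEM needs rd=1 wr=1: ok; after: ALU=2 MUL=0 MEM=1 BR=1, R=3, W=0
[3] ALU needs rd=2 wr=1: WR_PORT; after: ALU=2 MUL=0 MEM=1 BR=1, R=3, W=0
[4] MEM needs rd=2 wr=0: ok; after: ALU=2 MUL=0 MEM=0 BR=1, R=1, W=0
[5] MUL needs rd=2 wr=1: FU; after: ALU=2 MUL=0 MEM=0 BR=1, R=1, W=0
[6] MUL needs rd=2 wr=1: FU; after: ALU=2 MUL=0 MEM=0 BR=1, R=1, W=0
[7] MUL needs rd=2 wr=1: FU; after: ALU=2 MUL=0 MEM=0 BR=1, R=1, W=0

issued = [0, 1, 2, 4]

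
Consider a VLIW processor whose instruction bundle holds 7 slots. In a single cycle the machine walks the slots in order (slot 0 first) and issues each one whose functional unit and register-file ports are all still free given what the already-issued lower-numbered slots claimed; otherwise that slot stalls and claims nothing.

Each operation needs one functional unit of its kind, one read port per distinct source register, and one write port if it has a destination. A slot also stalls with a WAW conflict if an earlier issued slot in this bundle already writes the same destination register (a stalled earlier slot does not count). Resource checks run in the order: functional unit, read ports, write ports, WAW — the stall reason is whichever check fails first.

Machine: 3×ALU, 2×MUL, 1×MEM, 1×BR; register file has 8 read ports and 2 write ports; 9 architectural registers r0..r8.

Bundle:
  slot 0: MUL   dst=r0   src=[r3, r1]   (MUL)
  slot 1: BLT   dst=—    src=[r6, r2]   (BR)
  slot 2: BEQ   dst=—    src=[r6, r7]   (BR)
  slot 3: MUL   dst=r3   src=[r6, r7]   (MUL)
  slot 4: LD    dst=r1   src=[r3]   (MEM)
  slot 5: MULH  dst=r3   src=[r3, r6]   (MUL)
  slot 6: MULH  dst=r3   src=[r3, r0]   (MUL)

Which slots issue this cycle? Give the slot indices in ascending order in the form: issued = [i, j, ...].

issued = [0, 1, 3]

  0. MUL→r0 ⇒ go  {3A/1Mu/1Ld/1B | 6r 1w}
  1. BR ⇒ go  {3A/1Mu/1Ld/0B | 4r 1w}
  2. BR ⇒ no(FU)  {3A/1Mu/1Ld/0B | 4r 1w}
  3. MUL→r3 ⇒ go  {3A/0Mu/1Ld/0B | 2r 0w}
  4. MEM→r1 ⇒ no(WR_PORT)  {3A/0Mu/1Ld/0B | 2r 0w}
  5. MUL→r3 ⇒ no(FU)  {3A/0Mu/1Ld/0B | 2r 0w}
  6. MUL→r3 ⇒ no(FU)  {3A/0Mu/1Ld/0B | 2r 0w}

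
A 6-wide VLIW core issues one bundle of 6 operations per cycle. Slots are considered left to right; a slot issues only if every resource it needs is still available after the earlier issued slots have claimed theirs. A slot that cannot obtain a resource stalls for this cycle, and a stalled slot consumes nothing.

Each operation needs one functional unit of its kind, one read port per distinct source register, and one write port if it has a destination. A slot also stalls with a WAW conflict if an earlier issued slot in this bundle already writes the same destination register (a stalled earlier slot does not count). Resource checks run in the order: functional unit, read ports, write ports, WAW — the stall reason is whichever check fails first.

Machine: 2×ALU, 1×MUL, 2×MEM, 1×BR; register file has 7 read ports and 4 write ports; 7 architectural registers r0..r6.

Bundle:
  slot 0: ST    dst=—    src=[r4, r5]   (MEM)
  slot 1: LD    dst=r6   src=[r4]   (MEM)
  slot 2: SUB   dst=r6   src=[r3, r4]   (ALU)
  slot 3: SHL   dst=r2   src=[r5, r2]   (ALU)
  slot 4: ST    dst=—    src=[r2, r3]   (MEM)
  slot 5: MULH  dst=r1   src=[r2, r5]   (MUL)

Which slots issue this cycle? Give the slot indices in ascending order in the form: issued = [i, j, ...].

(0) want 1×MEM +2rd +0wr — yes → AL2|MU1|ME1|BR1|rd5|wr4
(1) want 1×MEM +1rd +1wr — yes → AL2|MU1|ME0|BR1|rd4|wr3
(2) want 1×ALU +2rd +1wr — WAW → AL2|MU1|ME0|BR1|rd4|wr3
(3) want 1×ALU +2rd +1wr — yes → AL1|MU1|ME0|BR1|rd2|wr2
(4) want 1×MEM +2rd +0wr — FU → AL1|MU1|ME0|BR1|rd2|wr2
(5) want 1×MUL +2rd +1wr — yes → AL1|MU0|ME0|BR1|rd0|wr1

issued = [0, 1, 3, 5]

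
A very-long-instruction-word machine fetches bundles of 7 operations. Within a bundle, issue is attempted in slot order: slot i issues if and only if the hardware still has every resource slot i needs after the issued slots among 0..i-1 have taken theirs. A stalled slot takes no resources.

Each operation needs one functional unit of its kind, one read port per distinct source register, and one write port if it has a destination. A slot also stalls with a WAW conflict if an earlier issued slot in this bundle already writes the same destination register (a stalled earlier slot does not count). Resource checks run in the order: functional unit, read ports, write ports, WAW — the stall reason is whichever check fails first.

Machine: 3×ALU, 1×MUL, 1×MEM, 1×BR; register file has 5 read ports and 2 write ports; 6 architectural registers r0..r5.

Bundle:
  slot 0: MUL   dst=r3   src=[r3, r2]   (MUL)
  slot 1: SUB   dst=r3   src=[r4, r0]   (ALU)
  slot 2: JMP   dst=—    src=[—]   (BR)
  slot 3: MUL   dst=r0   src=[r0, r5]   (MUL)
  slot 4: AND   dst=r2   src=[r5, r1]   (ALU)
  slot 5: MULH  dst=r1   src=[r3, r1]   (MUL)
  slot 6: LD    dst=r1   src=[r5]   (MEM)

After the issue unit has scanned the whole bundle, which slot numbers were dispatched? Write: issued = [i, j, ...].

issued = [0, 2, 4]

[0] MUL needs rd=2 wr=1: ok; after: ALU=3 MUL=0 MEM=1 BR=1, R=3, W=1
[1] ALU needs rd=2 wr=1: WAW; after: ALU=3 MUL=0 MEM=1 BR=1, R=3, W=1
[2] BR needs rd=0 wr=0: ok; after: ALU=3 MUL=0 MEM=1 BR=0, R=3, W=1
[3] MUL needs rd=2 wr=1: FU; after: ALU=3 MUL=0 MEM=1 BR=0, R=3, W=1
[4] ALU needs rd=2 wr=1: ok; after: ALU=2 MUL=0 MEM=1 BR=0, R=1, W=0
[5] MUL needs rd=2 wr=1: FU; after: ALU=2 MUL=0 MEM=1 BR=0, R=1, W=0
[6] MEM needs rd=1 wr=1: WR_PORT; after: ALU=2 MUL=0 MEM=1 BR=0, R=1, W=0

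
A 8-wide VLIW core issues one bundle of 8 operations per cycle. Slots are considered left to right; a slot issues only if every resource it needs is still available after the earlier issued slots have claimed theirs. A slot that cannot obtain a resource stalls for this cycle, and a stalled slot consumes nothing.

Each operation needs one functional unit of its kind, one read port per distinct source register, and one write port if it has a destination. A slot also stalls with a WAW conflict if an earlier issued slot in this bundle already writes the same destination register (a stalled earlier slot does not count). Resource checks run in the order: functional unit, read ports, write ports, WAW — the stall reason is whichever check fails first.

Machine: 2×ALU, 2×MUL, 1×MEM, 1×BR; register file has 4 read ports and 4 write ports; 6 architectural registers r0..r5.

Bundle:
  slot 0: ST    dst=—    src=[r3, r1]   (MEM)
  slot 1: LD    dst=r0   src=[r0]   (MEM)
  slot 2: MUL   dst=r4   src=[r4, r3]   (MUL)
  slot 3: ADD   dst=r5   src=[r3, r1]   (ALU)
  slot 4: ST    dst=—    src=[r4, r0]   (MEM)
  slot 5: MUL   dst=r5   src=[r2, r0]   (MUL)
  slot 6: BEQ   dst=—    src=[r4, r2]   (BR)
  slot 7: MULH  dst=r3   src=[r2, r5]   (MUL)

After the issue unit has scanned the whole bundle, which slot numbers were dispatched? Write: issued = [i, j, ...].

issued = [0, 2]

(0) want 1×MEM +2rd +0wr — yes → AL2|MU2|ME0|BR1|rd2|wr4
(1) want 1×MEM +1rd +1wr — FU → AL2|MU2|ME0|BR1|rd2|wr4
(2) want 1×MUL +2rd +1wr — yes → AL2|MU1|ME0|BR1|rd0|wr3
(3) want 1×ALU +2rd +1wr — RD_PORT → AL2|MU1|ME0|BR1|rd0|wr3
(4) want 1×MEM +2rd +0wr — FU → AL2|MU1|ME0|BR1|rd0|wr3
(5) want 1×MUL +2rd +1wr — RD_PORT → AL2|MU1|ME0|BR1|rd0|wr3
(6) want 1×BR +2rd +0wr — RD_PORT → AL2|MU1|ME0|BR1|rd0|wr3
(7) want 1×MUL +2rd +1wr — RD_PORT → AL2|MU1|ME0|BR1|rd0|wr3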